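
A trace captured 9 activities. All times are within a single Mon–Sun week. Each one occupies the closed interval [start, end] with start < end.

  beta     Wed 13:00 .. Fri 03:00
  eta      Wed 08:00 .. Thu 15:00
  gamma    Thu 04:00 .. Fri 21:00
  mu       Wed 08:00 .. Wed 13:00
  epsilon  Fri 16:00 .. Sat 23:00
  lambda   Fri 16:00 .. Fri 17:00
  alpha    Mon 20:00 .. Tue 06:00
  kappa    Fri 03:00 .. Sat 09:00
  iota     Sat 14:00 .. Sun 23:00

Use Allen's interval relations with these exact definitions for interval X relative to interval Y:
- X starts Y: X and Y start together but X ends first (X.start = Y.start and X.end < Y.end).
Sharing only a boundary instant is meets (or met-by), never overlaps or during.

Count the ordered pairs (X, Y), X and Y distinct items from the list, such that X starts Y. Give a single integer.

Checking all 72 ordered pairs for relation 'starts'; matching pairs in alphabetical order:
(lambda, epsilon): lambda starts epsilon ✓
(mu, eta): mu starts eta ✓
Count: 2.

2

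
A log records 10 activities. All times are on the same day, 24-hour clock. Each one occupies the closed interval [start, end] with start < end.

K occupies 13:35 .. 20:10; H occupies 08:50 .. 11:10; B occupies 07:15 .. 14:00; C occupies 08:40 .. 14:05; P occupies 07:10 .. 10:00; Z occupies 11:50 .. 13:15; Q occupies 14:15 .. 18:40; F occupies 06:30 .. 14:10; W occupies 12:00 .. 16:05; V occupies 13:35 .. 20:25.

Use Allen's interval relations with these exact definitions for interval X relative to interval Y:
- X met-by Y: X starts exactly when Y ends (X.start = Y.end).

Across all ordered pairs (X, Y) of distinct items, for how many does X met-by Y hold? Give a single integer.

Checking all 90 ordered pairs for relation 'met-by'; matching pairs in alphabetical order:
No pair satisfies it.
Count: 0.

0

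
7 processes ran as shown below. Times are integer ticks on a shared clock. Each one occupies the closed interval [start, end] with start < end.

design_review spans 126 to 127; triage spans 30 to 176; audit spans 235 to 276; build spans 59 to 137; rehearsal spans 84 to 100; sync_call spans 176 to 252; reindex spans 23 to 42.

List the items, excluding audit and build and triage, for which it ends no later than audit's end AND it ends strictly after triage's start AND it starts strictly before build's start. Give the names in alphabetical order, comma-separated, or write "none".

reindex

Conditions: its end is no later than audit's end (X.end <= 276) AND its end is strictly after triage's start (X.end > 30) AND its start is strictly before build's start (X.start < 59).
design_review: end 127 <= 276? ✓; end 127 > 30? ✓; start 126 < 59? ✗ → no.
rehearsal: end 100 <= 276? ✓; end 100 > 30? ✓; start 84 < 59? ✗ → no.
reindex: end 42 <= 276? ✓; end 42 > 30? ✓; start 23 < 59? ✓ → yes.
sync_call: end 252 <= 276? ✓; end 252 > 30? ✓; start 176 < 59? ✗ → no.
Result: reindex.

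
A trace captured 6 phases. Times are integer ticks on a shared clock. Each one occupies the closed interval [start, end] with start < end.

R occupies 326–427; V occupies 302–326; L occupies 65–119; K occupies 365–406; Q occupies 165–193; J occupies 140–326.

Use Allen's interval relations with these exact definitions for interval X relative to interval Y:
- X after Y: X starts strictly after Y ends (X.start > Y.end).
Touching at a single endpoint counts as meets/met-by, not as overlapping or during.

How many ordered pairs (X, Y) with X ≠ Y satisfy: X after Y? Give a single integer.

Checking all 30 ordered pairs for relation 'after'; matching pairs in alphabetical order:
(J, L): J after L ✓
(K, J): K after J ✓
(K, L): K after L ✓
(K, Q): K after Q ✓
(K, V): K after V ✓
(Q, L): Q after L ✓
(R, L): R after L ✓
(R, Q): R after Q ✓
(V, L): V after L ✓
(V, Q): V after Q ✓
Count: 10.

10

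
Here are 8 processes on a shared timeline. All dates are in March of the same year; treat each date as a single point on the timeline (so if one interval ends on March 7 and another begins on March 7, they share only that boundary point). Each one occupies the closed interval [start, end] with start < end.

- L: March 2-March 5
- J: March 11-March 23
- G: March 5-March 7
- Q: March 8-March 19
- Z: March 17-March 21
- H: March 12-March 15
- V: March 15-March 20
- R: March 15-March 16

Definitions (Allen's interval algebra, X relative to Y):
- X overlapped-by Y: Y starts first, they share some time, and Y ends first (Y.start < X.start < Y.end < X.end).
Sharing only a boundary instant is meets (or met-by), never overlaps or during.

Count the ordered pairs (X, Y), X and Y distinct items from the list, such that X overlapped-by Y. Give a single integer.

4

Checking all 56 ordered pairs for relation 'overlapped-by'; matching pairs in alphabetical order:
(J, Q): J overlapped-by Q ✓
(V, Q): V overlapped-by Q ✓
(Z, Q): Z overlapped-by Q ✓
(Z, V): Z overlapped-by V ✓
Count: 4.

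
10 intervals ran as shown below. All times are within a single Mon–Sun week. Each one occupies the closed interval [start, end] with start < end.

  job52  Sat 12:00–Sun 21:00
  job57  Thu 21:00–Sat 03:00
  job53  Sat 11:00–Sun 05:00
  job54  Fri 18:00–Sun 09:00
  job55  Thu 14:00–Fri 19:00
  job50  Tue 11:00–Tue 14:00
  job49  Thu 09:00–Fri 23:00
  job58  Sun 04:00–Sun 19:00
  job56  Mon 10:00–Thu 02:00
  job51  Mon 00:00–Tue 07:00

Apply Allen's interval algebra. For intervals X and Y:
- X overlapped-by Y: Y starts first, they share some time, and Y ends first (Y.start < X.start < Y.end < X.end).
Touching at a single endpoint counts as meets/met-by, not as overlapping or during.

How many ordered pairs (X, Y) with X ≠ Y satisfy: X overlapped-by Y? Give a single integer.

Checking all 90 ordered pairs for relation 'overlapped-by'; matching pairs in alphabetical order:
(job52, job53): job52 overlapped-by job53 ✓
(job52, job54): job52 overlapped-by job54 ✓
(job54, job49): job54 overlapped-by job49 ✓
(job54, job55): job54 overlapped-by job55 ✓
(job54, job57): job54 overlapped-by job57 ✓
(job56, job51): job56 overlapped-by job51 ✓
(job57, job49): job57 overlapped-by job49 ✓
(job57, job55): job57 overlapped-by job55 ✓
(job58, job53): job58 overlapped-by job53 ✓
(job58, job54): job58 overlapped-by job54 ✓
Count: 10.

10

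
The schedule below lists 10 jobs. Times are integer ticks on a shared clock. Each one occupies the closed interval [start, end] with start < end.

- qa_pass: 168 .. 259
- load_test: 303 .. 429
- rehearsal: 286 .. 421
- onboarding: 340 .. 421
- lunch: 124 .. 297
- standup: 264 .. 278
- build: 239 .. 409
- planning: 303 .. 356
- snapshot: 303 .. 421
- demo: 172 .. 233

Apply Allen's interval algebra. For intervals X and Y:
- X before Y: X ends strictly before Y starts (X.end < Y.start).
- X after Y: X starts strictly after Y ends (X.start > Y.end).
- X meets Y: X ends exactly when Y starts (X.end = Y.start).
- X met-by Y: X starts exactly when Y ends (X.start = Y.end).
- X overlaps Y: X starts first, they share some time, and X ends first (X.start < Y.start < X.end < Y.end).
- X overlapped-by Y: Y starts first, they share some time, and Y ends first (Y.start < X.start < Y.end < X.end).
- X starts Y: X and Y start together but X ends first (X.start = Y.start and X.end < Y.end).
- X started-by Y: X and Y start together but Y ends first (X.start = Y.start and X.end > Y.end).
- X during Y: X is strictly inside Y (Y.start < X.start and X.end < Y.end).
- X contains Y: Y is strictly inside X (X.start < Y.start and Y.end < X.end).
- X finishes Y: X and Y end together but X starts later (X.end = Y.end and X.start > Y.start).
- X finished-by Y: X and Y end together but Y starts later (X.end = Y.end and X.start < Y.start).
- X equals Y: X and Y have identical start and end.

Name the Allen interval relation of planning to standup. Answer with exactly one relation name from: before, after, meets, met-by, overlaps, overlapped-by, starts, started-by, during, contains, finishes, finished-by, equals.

planning = [303, 356]; standup = [264, 278].
Compare endpoints: planning.start > standup.start, planning.start > standup.end, planning.end > standup.start, planning.end > standup.end.
That pattern is 'after'.

after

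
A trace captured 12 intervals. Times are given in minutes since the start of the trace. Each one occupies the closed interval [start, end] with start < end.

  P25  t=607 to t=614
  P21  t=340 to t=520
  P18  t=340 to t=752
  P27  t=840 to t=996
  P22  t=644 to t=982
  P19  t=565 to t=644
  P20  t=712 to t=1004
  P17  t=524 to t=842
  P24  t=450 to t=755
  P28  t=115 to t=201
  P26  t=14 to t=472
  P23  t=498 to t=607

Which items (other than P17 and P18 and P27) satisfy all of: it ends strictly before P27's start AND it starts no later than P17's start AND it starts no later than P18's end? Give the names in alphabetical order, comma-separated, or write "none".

P21, P23, P24, P26, P28

Conditions: its end is strictly before P27's start (X.end < t=840) AND its start is no later than P17's start (X.start <= t=524) AND its start is no later than P18's end (X.start <= t=752).
P19: end t=644 < t=840? ✓; start t=565 <= t=524? ✗; start t=565 <= t=752? ✓ → no.
P20: end t=1004 < t=840? ✗; start t=712 <= t=524? ✗; start t=712 <= t=752? ✓ → no.
P21: end t=520 < t=840? ✓; start t=340 <= t=524? ✓; start t=340 <= t=752? ✓ → yes.
P22: end t=982 < t=840? ✗; start t=644 <= t=524? ✗; start t=644 <= t=752? ✓ → no.
P23: end t=607 < t=840? ✓; start t=498 <= t=524? ✓; start t=498 <= t=752? ✓ → yes.
P24: end t=755 < t=840? ✓; start t=450 <= t=524? ✓; start t=450 <= t=752? ✓ → yes.
P25: end t=614 < t=840? ✓; start t=607 <= t=524? ✗; start t=607 <= t=752? ✓ → no.
P26: end t=472 < t=840? ✓; start t=14 <= t=524? ✓; start t=14 <= t=752? ✓ → yes.
P28: end t=201 < t=840? ✓; start t=115 <= t=524? ✓; start t=115 <= t=752? ✓ → yes.
Result: P21, P23, P24, P26, P28.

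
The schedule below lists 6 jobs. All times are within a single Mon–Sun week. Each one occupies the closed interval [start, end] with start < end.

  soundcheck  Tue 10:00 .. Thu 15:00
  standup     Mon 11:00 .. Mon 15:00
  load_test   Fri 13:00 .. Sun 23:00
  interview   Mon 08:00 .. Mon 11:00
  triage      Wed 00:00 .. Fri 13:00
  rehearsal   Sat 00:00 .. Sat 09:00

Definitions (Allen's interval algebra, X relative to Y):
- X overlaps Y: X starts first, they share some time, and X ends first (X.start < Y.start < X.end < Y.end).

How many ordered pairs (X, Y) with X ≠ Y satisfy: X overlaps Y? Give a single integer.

Checking all 30 ordered pairs for relation 'overlaps'; matching pairs in alphabetical order:
(soundcheck, triage): soundcheck overlaps triage ✓
Count: 1.

1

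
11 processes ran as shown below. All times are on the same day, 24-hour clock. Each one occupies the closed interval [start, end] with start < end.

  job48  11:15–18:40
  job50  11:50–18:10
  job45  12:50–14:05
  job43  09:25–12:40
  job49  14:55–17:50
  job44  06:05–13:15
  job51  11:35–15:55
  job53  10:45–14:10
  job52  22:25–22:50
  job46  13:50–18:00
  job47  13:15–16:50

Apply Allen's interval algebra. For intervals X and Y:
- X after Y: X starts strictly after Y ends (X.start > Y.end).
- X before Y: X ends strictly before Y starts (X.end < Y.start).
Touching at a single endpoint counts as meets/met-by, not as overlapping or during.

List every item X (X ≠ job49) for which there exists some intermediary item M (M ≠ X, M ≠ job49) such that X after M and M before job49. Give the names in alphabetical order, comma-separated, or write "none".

job45, job46, job47, job52

Target job49 = [14:55, 17:50].
Intermediaries M with M before job49: job43, job44, job45, job53.
Via job43 — items with X after job43: job45, job46, job47, job52.
Via job44 — items with X after job44: job46, job52.
Via job45 — items with X after job45: job52.
Via job53 — items with X after job53: job52.
Union: job45, job46, job47, job52.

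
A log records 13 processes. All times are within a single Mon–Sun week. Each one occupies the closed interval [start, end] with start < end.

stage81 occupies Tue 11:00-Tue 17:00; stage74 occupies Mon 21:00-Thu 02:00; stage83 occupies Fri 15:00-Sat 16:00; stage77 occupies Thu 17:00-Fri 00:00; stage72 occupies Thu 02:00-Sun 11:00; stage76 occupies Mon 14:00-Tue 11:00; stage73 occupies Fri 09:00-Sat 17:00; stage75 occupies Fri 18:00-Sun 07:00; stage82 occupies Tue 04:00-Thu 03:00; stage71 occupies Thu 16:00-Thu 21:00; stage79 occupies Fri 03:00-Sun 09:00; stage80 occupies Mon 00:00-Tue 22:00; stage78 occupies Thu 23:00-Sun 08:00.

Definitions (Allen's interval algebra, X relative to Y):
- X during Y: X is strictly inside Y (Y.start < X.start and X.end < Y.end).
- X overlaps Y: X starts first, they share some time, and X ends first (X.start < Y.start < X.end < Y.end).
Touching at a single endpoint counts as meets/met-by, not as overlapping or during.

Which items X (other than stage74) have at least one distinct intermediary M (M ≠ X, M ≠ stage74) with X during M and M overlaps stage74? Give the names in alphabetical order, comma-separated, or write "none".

stage76, stage81

Target stage74 = [Mon 21:00, Thu 02:00].
Intermediaries M with M overlaps stage74: stage76, stage80.
Via stage76 — items with X during stage76: none.
Via stage80 — items with X during stage80: stage76, stage81.
Union: stage76, stage81.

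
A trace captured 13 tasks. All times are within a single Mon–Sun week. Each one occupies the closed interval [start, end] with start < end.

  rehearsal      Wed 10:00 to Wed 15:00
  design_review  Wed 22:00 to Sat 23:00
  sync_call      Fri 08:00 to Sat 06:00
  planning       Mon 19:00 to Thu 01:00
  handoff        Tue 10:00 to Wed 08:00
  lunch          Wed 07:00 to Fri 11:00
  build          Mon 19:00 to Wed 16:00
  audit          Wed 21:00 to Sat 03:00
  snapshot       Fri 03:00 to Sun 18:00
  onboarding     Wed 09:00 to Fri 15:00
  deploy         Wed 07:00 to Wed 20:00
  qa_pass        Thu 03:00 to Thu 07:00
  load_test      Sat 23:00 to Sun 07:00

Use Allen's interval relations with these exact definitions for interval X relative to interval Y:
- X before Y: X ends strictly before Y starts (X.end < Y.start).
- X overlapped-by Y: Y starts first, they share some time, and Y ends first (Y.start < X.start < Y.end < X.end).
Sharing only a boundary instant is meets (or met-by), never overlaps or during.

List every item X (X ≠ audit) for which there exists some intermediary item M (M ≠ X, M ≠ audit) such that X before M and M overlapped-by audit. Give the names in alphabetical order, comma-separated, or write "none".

build, deploy, handoff, planning, qa_pass, rehearsal

Target audit = [Wed 21:00, Sat 03:00].
Intermediaries M with M overlapped-by audit: design_review, snapshot, sync_call.
Via design_review — items with X before design_review: build, deploy, handoff, rehearsal.
Via snapshot — items with X before snapshot: build, deploy, handoff, planning, qa_pass, rehearsal.
Via sync_call — items with X before sync_call: build, deploy, handoff, planning, qa_pass, rehearsal.
Union: build, deploy, handoff, planning, qa_pass, rehearsal.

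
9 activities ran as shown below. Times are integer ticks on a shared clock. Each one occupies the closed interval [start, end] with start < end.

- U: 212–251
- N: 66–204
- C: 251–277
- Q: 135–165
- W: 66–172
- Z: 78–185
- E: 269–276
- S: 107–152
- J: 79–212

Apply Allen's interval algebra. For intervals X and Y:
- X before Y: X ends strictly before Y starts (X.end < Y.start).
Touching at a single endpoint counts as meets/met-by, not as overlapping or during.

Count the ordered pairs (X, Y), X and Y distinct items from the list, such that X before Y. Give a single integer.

Checking all 72 ordered pairs for relation 'before'; matching pairs in alphabetical order:
(J, C): J before C ✓
(J, E): J before E ✓
(N, C): N before C ✓
(N, E): N before E ✓
(N, U): N before U ✓
(Q, C): Q before C ✓
(Q, E): Q before E ✓
(Q, U): Q before U ✓
(S, C): S before C ✓
(S, E): S before E ✓
(S, U): S before U ✓
(U, E): U before E ✓
(W, C): W before C ✓
(W, E): W before E ✓
(W, U): W before U ✓
(Z, C): Z before C ✓
(Z, E): Z before E ✓
(Z, U): Z before U ✓
Count: 18.

18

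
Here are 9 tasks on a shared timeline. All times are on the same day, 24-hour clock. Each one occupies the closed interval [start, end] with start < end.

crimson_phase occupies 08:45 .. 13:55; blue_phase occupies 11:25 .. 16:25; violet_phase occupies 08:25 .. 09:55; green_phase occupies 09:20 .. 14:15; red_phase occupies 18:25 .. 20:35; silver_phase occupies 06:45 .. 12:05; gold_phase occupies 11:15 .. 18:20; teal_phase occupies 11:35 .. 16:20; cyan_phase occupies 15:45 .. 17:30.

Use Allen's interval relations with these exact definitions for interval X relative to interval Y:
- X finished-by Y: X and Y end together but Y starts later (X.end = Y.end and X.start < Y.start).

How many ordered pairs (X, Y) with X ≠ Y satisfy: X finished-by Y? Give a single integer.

0

Checking all 72 ordered pairs for relation 'finished-by'; matching pairs in alphabetical order:
No pair satisfies it.
Count: 0.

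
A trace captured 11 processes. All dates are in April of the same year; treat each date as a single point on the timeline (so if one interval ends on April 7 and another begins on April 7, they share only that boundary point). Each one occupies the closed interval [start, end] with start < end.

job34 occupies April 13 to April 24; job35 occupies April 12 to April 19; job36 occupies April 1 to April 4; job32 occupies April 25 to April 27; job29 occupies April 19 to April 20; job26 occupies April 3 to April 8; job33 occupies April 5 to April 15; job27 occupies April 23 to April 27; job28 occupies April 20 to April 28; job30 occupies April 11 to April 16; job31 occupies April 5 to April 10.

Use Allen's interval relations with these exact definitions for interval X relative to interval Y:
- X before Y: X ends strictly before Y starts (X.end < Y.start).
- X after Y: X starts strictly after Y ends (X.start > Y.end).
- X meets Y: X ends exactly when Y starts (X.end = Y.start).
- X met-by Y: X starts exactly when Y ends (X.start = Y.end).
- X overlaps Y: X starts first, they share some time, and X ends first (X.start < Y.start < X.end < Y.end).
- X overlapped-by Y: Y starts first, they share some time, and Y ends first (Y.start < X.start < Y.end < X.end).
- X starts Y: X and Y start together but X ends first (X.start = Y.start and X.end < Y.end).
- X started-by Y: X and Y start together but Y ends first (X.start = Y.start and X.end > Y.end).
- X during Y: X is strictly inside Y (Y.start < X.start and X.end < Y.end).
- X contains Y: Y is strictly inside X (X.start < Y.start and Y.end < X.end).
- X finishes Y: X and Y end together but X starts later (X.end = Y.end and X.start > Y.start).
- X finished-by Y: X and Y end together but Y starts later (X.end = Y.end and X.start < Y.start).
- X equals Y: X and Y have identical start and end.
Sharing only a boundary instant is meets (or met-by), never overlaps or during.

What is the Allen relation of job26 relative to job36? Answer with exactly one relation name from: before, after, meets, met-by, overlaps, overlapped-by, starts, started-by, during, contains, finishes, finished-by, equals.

job26 = [April 3, April 8]; job36 = [April 1, April 4].
Compare endpoints: job26.start > job36.start, job26.start < job36.end, job26.end > job36.start, job26.end > job36.end.
That pattern is 'overlapped-by'.

overlapped-by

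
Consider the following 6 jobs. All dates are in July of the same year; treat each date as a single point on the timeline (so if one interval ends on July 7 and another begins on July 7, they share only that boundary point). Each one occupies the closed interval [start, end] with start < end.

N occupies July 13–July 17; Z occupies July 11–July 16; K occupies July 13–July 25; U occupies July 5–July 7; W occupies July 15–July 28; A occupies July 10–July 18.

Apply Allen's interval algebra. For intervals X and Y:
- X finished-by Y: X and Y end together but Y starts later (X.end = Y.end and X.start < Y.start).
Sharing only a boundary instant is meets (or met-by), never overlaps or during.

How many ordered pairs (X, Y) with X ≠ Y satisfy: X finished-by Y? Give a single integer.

0

Checking all 30 ordered pairs for relation 'finished-by'; matching pairs in alphabetical order:
No pair satisfies it.
Count: 0.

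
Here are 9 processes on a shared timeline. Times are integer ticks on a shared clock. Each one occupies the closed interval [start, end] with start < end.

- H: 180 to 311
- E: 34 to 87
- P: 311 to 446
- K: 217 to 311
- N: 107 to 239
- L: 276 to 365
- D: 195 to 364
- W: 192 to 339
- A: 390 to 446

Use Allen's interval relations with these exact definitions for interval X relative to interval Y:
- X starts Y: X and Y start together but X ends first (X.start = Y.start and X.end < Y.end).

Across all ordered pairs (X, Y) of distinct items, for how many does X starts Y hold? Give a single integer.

Checking all 72 ordered pairs for relation 'starts'; matching pairs in alphabetical order:
No pair satisfies it.
Count: 0.

0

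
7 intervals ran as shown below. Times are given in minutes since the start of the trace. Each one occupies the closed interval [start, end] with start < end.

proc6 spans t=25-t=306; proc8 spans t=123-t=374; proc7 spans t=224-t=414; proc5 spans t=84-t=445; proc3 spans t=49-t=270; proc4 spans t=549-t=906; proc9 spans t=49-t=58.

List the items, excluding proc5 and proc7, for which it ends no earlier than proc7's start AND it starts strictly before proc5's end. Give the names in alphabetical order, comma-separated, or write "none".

Conditions: its end is no earlier than proc7's start (X.end >= t=224) AND its start is strictly before proc5's end (X.start < t=445).
proc3: end t=270 >= t=224? ✓; start t=49 < t=445? ✓ → yes.
proc4: end t=906 >= t=224? ✓; start t=549 < t=445? ✗ → no.
proc6: end t=306 >= t=224? ✓; start t=25 < t=445? ✓ → yes.
proc8: end t=374 >= t=224? ✓; start t=123 < t=445? ✓ → yes.
proc9: end t=58 >= t=224? ✗; start t=49 < t=445? ✓ → no.
Result: proc3, proc6, proc8.

proc3, proc6, proc8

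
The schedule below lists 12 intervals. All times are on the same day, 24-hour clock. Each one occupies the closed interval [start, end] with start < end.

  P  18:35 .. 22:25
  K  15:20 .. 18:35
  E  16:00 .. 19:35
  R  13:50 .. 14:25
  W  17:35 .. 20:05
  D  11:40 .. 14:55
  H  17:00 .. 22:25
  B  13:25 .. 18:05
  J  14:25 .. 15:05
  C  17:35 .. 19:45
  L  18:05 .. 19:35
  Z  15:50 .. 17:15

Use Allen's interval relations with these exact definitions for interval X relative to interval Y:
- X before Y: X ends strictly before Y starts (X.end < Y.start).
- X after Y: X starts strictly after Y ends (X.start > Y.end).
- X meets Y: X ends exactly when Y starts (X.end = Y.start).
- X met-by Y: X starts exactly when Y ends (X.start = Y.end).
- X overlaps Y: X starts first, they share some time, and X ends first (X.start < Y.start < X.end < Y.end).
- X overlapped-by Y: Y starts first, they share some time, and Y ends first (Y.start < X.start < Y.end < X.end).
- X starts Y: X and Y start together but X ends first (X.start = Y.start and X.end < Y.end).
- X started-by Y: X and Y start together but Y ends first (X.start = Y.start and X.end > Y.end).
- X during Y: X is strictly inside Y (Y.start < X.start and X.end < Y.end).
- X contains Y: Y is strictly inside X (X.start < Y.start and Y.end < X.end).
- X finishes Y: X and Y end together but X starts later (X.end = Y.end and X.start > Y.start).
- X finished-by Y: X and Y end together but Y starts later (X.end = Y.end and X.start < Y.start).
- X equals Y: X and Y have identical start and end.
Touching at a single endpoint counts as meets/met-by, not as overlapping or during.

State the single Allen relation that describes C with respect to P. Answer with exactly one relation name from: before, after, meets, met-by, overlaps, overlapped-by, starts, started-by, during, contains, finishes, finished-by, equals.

C = [17:35, 19:45]; P = [18:35, 22:25].
Compare endpoints: C.start < P.start, C.start < P.end, C.end > P.start, C.end < P.end.
That pattern is 'overlaps'.

overlaps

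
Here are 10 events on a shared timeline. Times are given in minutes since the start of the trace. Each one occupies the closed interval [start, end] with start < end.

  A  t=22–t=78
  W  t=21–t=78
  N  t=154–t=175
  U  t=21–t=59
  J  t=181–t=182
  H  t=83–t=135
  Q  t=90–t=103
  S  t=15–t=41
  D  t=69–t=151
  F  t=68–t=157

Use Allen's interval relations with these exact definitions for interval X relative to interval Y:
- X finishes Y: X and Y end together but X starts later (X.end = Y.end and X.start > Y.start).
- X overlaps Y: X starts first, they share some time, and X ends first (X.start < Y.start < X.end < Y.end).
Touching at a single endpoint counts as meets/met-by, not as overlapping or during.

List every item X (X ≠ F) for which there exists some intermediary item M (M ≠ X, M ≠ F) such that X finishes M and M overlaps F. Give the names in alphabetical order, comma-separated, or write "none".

A

Target F = [t=68, t=157].
Intermediaries M with M overlaps F: A, W.
Via A — items with X finishes A: none.
Via W — items with X finishes W: A.
Union: A.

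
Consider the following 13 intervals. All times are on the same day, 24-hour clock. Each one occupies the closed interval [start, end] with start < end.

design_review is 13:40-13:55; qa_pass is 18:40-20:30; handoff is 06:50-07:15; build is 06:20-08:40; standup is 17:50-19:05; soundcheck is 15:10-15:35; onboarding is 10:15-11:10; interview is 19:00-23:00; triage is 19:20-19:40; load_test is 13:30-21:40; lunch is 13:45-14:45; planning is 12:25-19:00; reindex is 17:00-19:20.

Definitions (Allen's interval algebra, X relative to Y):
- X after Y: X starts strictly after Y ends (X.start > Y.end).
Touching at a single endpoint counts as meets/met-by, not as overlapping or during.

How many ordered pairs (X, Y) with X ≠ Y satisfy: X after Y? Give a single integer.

51

Checking all 156 ordered pairs for relation 'after'; matching pairs in alphabetical order:
(design_review, build): design_review after build ✓
(design_review, handoff): design_review after handoff ✓
(design_review, onboarding): design_review after onboarding ✓
(interview, build): interview after build ✓
(interview, design_review): interview after design_review ✓
(interview, handoff): interview after handoff ✓
(interview, lunch): interview after lunch ✓
(interview, onboarding): interview after onboarding ✓
(interview, soundcheck): interview after soundcheck ✓
(load_test, build): load_test after build ✓
(load_test, handoff): load_test after handoff ✓
(load_test, onboarding): load_test after onboarding ✓
(lunch, build): lunch after build ✓
(lunch, handoff): lunch after handoff ✓
(lunch, onboarding): lunch after onboarding ✓
(onboarding, build): onboarding after build ✓
(onboarding, handoff): onboarding after handoff ✓
(planning, build): planning after build ✓
(planning, handoff): planning after handoff ✓
(planning, onboarding): planning after onboarding ✓
(qa_pass, build): qa_pass after build ✓
(qa_pass, design_review): qa_pass after design_review ✓
(qa_pass, handoff): qa_pass after handoff ✓
(qa_pass, lunch): qa_pass after lunch ✓
... plus 27 further pairs not listed.
Count: 51.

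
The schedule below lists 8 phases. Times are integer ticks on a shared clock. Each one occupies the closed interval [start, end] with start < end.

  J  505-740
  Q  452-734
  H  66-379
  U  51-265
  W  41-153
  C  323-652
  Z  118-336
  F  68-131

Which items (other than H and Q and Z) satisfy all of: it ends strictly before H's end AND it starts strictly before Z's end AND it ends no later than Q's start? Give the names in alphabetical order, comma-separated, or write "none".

Conditions: its end is strictly before H's end (X.end < 379) AND its start is strictly before Z's end (X.start < 336) AND its end is no later than Q's start (X.end <= 452).
C: end 652 < 379? ✗; start 323 < 336? ✓; end 652 <= 452? ✗ → no.
F: end 131 < 379? ✓; start 68 < 336? ✓; end 131 <= 452? ✓ → yes.
J: end 740 < 379? ✗; start 505 < 336? ✗; end 740 <= 452? ✗ → no.
U: end 265 < 379? ✓; start 51 < 336? ✓; end 265 <= 452? ✓ → yes.
W: end 153 < 379? ✓; start 41 < 336? ✓; end 153 <= 452? ✓ → yes.
Result: F, U, W.

F, U, W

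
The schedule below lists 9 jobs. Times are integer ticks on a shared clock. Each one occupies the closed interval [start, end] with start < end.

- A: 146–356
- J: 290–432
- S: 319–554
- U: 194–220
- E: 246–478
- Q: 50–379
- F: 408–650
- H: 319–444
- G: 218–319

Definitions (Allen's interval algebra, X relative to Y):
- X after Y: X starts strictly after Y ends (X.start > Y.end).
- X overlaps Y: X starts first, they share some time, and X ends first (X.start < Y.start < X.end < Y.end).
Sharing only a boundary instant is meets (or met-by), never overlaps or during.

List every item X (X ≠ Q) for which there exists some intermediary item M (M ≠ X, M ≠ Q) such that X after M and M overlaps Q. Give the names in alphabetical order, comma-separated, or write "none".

none

Target Q = [50, 379].
Intermediaries M with M overlaps Q: none.
Union: none.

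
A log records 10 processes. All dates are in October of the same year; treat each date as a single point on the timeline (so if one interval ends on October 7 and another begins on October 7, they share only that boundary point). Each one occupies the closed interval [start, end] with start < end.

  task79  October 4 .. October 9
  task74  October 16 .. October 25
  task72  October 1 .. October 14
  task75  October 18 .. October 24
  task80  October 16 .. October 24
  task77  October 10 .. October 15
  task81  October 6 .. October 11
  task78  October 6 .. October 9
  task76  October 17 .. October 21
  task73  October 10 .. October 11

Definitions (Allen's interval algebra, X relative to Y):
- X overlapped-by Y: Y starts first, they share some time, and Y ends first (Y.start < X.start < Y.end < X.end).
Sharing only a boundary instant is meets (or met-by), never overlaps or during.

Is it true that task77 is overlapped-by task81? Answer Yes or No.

Yes

task77 = [October 10, October 15], task81 = [October 6, October 11].
Actual relation of task77 to task81: overlapped-by.
Asked whether 'overlapped-by' holds → Yes.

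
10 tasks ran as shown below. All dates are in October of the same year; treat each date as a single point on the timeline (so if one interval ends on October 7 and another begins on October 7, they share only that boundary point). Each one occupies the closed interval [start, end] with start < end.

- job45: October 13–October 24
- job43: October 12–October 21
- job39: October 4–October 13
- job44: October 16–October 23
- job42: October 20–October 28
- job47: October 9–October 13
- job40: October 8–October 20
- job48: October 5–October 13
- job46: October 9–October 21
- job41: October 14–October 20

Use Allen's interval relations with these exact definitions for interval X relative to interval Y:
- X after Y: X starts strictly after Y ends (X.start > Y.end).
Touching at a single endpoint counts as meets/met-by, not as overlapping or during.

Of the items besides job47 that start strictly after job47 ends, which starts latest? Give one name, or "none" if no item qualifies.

job42

Target job47 = [October 9, October 13].
job39 [October 4, October 13] → finished-by → excluded.
job40 [October 8, October 20] → contains → excluded.
job41 [October 14, October 20] → after → candidate.
job42 [October 20, October 28] → after → candidate.
job43 [October 12, October 21] → overlapped-by → excluded.
job44 [October 16, October 23] → after → candidate.
job45 [October 13, October 24] → met-by → excluded.
job46 [October 9, October 21] → started-by → excluded.
job48 [October 5, October 13] → finished-by → excluded.
Among candidates, latest start is October 20 → job42.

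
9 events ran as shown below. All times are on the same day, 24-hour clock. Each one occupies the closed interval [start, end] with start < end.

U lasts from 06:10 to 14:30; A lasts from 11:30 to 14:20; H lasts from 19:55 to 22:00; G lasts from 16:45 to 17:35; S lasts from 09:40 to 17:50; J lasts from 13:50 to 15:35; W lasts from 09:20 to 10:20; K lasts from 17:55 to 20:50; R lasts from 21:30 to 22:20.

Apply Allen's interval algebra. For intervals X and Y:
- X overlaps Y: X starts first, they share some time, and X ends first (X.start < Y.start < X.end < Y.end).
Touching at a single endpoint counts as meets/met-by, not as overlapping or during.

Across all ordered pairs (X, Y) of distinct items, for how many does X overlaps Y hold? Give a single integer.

6

Checking all 72 ordered pairs for relation 'overlaps'; matching pairs in alphabetical order:
(A, J): A overlaps J ✓
(H, R): H overlaps R ✓
(K, H): K overlaps H ✓
(U, J): U overlaps J ✓
(U, S): U overlaps S ✓
(W, S): W overlaps S ✓
Count: 6.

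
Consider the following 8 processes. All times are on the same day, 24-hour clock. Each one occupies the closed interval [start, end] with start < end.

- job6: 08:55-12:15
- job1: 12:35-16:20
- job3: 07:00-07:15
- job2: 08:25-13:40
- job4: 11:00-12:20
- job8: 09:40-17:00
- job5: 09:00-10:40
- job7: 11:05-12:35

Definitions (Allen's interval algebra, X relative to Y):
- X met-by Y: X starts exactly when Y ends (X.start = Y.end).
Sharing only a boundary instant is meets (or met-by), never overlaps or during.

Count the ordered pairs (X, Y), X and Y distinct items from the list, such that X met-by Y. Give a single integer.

Checking all 56 ordered pairs for relation 'met-by'; matching pairs in alphabetical order:
(job1, job7): job1 met-by job7 ✓
Count: 1.

1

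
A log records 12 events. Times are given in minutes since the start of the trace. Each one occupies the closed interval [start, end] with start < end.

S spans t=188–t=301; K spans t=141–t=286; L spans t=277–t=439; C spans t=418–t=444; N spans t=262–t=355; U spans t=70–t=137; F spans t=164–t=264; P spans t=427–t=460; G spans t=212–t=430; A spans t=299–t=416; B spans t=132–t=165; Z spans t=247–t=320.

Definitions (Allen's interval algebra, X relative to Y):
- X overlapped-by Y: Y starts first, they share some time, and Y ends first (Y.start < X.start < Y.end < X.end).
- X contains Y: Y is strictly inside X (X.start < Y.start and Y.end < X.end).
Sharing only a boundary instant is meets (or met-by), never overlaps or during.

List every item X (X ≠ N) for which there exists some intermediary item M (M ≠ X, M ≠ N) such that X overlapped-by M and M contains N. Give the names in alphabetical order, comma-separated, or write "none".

Target N = [t=262, t=355].
Intermediaries M with M contains N: G.
Via G — items with X overlapped-by G: C, L, P.
Union: C, L, P.

C, L, P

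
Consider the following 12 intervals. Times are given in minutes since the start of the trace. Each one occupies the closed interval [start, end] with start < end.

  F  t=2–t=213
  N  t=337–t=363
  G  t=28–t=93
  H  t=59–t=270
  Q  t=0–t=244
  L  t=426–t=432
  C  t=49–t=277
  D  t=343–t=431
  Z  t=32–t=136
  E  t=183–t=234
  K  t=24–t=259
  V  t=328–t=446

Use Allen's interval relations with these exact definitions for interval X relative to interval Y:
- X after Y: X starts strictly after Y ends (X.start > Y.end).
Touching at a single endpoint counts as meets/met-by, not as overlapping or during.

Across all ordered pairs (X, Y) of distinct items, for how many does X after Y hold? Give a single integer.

Checking all 132 ordered pairs for relation 'after'; matching pairs in alphabetical order:
(D, C): D after C ✓
(D, E): D after E ✓
(D, F): D after F ✓
(D, G): D after G ✓
(D, H): D after H ✓
(D, K): D after K ✓
(D, Q): D after Q ✓
(D, Z): D after Z ✓
(E, G): E after G ✓
(E, Z): E after Z ✓
(L, C): L after C ✓
(L, E): L after E ✓
(L, F): L after F ✓
(L, G): L after G ✓
(L, H): L after H ✓
(L, K): L after K ✓
(L, N): L after N ✓
(L, Q): L after Q ✓
(L, Z): L after Z ✓
(N, C): N after C ✓
(N, E): N after E ✓
(N, F): N after F ✓
(N, G): N after G ✓
(N, H): N after H ✓
... plus 11 further pairs not listed.
Count: 35.

35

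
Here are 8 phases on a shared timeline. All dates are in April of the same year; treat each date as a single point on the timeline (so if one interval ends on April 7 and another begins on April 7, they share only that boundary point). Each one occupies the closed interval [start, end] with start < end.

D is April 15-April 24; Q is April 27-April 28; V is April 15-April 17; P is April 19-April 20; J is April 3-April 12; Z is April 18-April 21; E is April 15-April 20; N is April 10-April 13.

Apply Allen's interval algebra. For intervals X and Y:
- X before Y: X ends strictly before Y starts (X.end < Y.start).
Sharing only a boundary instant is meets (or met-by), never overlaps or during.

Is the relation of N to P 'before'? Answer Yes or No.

N = [April 10, April 13], P = [April 19, April 20].
Actual relation of N to P: before.
Asked whether 'before' holds → Yes.

Yes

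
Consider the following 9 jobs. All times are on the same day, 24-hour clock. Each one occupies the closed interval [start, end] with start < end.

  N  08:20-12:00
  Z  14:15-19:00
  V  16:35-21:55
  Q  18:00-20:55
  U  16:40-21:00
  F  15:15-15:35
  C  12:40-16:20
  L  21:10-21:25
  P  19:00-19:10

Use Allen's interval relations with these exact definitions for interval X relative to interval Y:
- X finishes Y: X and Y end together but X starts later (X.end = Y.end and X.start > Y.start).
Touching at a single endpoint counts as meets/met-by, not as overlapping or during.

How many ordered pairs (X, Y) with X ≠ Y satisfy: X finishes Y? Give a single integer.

0

Checking all 72 ordered pairs for relation 'finishes'; matching pairs in alphabetical order:
No pair satisfies it.
Count: 0.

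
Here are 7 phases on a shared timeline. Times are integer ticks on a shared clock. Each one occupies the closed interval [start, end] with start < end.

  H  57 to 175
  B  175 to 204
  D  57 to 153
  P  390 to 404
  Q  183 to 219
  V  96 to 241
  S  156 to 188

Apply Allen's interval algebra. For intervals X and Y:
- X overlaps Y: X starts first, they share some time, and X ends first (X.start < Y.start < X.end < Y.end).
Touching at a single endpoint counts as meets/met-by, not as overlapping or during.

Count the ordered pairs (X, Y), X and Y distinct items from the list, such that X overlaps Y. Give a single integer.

6

Checking all 42 ordered pairs for relation 'overlaps'; matching pairs in alphabetical order:
(B, Q): B overlaps Q ✓
(D, V): D overlaps V ✓
(H, S): H overlaps S ✓
(H, V): H overlaps V ✓
(S, B): S overlaps B ✓
(S, Q): S overlaps Q ✓
Count: 6.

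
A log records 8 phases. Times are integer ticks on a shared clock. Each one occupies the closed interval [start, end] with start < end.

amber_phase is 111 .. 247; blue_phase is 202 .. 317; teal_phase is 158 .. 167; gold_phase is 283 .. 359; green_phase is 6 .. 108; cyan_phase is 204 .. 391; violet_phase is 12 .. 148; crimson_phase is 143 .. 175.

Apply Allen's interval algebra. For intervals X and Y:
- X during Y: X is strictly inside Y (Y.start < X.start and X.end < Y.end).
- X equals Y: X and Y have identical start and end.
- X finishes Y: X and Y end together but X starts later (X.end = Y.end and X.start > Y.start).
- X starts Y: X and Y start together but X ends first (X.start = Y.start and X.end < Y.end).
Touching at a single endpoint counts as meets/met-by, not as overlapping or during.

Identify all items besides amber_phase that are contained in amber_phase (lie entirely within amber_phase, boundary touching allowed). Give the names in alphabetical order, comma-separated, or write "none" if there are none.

Target amber_phase = [111, 247].
blue_phase [202, 317] → overlapped-by → no.
crimson_phase [143, 175] → during → yes.
cyan_phase [204, 391] → overlapped-by → no.
gold_phase [283, 359] → after → no.
green_phase [6, 108] → before → no.
teal_phase [158, 167] → during → yes.
violet_phase [12, 148] → overlaps → no.
Result: crimson_phase, teal_phase.

crimson_phase, teal_phase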